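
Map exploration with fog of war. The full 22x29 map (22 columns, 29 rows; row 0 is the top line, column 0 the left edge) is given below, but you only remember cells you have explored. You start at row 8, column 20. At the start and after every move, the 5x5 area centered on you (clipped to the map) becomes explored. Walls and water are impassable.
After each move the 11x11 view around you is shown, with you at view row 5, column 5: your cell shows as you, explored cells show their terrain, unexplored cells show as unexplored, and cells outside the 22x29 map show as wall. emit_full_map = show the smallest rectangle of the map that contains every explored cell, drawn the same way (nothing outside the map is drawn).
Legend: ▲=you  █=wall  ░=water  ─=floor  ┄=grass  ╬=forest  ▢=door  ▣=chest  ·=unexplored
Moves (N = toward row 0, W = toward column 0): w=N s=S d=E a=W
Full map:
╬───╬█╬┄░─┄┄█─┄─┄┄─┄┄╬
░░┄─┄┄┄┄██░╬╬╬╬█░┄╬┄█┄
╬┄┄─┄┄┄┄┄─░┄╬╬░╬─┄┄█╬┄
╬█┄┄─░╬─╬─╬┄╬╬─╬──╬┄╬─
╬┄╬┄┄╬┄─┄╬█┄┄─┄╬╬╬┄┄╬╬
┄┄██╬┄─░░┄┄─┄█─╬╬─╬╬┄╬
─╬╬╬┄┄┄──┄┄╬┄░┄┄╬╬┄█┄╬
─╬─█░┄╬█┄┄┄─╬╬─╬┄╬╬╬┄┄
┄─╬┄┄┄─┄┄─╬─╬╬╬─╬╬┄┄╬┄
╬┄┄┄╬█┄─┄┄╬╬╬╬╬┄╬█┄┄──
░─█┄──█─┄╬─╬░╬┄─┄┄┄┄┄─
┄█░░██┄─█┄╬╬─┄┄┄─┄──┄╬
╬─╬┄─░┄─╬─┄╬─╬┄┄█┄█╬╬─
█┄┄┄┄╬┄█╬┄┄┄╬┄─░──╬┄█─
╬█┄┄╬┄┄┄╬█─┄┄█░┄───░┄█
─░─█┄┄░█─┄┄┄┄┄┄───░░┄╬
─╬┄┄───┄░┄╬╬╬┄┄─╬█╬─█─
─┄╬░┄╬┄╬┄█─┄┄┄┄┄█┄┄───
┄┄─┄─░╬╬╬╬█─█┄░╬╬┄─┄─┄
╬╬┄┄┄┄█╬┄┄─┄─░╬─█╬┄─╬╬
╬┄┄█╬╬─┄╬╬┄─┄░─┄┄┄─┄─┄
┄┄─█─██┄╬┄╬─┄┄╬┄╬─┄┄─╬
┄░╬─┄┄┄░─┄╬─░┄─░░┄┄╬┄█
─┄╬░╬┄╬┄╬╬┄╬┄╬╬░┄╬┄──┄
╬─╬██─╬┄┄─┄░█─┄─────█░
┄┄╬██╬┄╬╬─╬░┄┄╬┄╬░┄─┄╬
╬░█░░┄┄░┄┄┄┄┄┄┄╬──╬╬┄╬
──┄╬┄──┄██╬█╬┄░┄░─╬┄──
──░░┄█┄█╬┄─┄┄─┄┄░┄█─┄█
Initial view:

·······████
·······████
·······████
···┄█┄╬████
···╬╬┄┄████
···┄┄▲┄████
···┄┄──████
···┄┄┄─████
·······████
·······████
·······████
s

·······████
·······████
···┄█┄╬████
···╬╬┄┄████
···┄┄╬┄████
···┄┄▲─████
···┄┄┄─████
···──┄╬████
·······████
·······████
·······████

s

·······████
···┄█┄╬████
···╬╬┄┄████
···┄┄╬┄████
···┄┄──████
···┄┄▲─████
···──┄╬████
···█╬╬─████
·······████
·······████
·······████

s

···┄█┄╬████
···╬╬┄┄████
···┄┄╬┄████
···┄┄──████
···┄┄┄─████
···──▲╬████
···█╬╬─████
···╬┄█─████
·······████
·······████
·······████

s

···╬╬┄┄████
···┄┄╬┄████
···┄┄──████
···┄┄┄─████
···──┄╬████
···█╬▲─████
···╬┄█─████
···─░┄█████
·······████
·······████
·······████

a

····╬╬┄┄███
····┄┄╬┄███
····┄┄──███
···┄┄┄┄─███
···┄──┄╬███
···┄█▲╬─███
···─╬┄█─███
···──░┄████
········███
········███
········███

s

····┄┄╬┄███
····┄┄──███
···┄┄┄┄─███
···┄──┄╬███
···┄█╬╬─███
···─╬▲█─███
···──░┄████
···─░░┄╬███
········███
········███
········███

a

·····┄┄╬┄██
·····┄┄──██
····┄┄┄┄─██
···─┄──┄╬██
···█┄█╬╬─██
···──▲┄█─██
···───░┄███
···──░░┄╬██
·········██
·········██
·········██

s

·····┄┄──██
····┄┄┄┄─██
···─┄──┄╬██
···█┄█╬╬─██
···──╬┄█─██
···──▲░┄███
···──░░┄╬██
···╬█╬─█·██
·········██
·········██
·········██

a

······┄┄──█
·····┄┄┄┄─█
····─┄──┄╬█
···┄█┄█╬╬─█
···░──╬┄█─█
···┄─▲─░┄██
···───░░┄╬█
···─╬█╬─█·█
··········█
··········█
··········█

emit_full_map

···┄█┄╬
···╬╬┄┄
···┄┄╬┄
···┄┄──
··┄┄┄┄─
·─┄──┄╬
┄█┄█╬╬─
░──╬┄█─
┄─▲─░┄█
───░░┄╬
─╬█╬─█·

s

·····┄┄┄┄─█
····─┄──┄╬█
···┄█┄█╬╬─█
···░──╬┄█─█
···┄───░┄██
···──▲░░┄╬█
···─╬█╬─█·█
···┄█┄┄─··█
··········█
··········█
··········█

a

······┄┄┄┄─
·····─┄──┄╬
····┄█┄█╬╬─
···─░──╬┄█─
···░┄───░┄█
···┄─▲─░░┄╬
···┄─╬█╬─█·
···┄┄█┄┄─··
···········
···········
···········

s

·····─┄──┄╬
····┄█┄█╬╬─
···─░──╬┄█─
···░┄───░┄█
···┄───░░┄╬
···┄─▲█╬─█·
···┄┄█┄┄─··
···░╬╬┄─···
···········
···········
···········

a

······─┄──┄
·····┄█┄█╬╬
····─░──╬┄█
···█░┄───░┄
···┄┄───░░┄
···┄┄▲╬█╬─█
···┄┄┄█┄┄─·
···┄░╬╬┄─··
···········
···········
···········

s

·····┄█┄█╬╬
····─░──╬┄█
···█░┄───░┄
···┄┄───░░┄
···┄┄─╬█╬─█
···┄┄▲█┄┄─·
···┄░╬╬┄─··
···░╬─█╬···
···········
···········
···········

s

····─░──╬┄█
···█░┄───░┄
···┄┄───░░┄
···┄┄─╬█╬─█
···┄┄┄█┄┄─·
···┄░▲╬┄─··
···░╬─█╬···
···░─┄┄┄···
···········
···········
···········

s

···█░┄───░┄
···┄┄───░░┄
···┄┄─╬█╬─█
···┄┄┄█┄┄─·
···┄░╬╬┄─··
···░╬▲█╬···
···░─┄┄┄···
···┄╬┄╬─···
···········
···········
···········

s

···┄┄───░░┄
···┄┄─╬█╬─█
···┄┄┄█┄┄─·
···┄░╬╬┄─··
···░╬─█╬···
···░─▲┄┄···
···┄╬┄╬─···
···┄─░░┄···
···········
···········
···········

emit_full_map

·····┄█┄╬
·····╬╬┄┄
·····┄┄╬┄
·····┄┄──
····┄┄┄┄─
···─┄──┄╬
··┄█┄█╬╬─
·─░──╬┄█─
█░┄───░┄█
┄┄───░░┄╬
┄┄─╬█╬─█·
┄┄┄█┄┄─··
┄░╬╬┄─···
░╬─█╬····
░─▲┄┄····
┄╬┄╬─····
┄─░░┄····

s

···┄┄─╬█╬─█
···┄┄┄█┄┄─·
···┄░╬╬┄─··
···░╬─█╬···
···░─┄┄┄···
···┄╬▲╬─···
···┄─░░┄···
···╬╬░┄╬···
···········
···········
···········

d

··┄┄─╬█╬─█·
··┄┄┄█┄┄─··
··┄░╬╬┄─···
··░╬─█╬┄···
··░─┄┄┄─···
··┄╬┄▲─┄···
··┄─░░┄┄···
··╬╬░┄╬┄···
···········
···········
···········

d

·┄┄─╬█╬─█·█
·┄┄┄█┄┄─··█
·┄░╬╬┄─···█
·░╬─█╬┄─··█
·░─┄┄┄─┄··█
·┄╬┄╬▲┄┄··█
·┄─░░┄┄╬··█
·╬╬░┄╬┄─··█
··········█
··········█
··········█

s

·┄┄┄█┄┄─··█
·┄░╬╬┄─···█
·░╬─█╬┄─··█
·░─┄┄┄─┄··█
·┄╬┄╬─┄┄··█
·┄─░░▲┄╬··█
·╬╬░┄╬┄─··█
···─────··█
··········█
··········█
··········█

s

·┄░╬╬┄─···█
·░╬─█╬┄─··█
·░─┄┄┄─┄··█
·┄╬┄╬─┄┄··█
·┄─░░┄┄╬··█
·╬╬░┄▲┄─··█
···─────··█
···┄╬░┄─··█
··········█
··········█
··········█

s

·░╬─█╬┄─··█
·░─┄┄┄─┄··█
·┄╬┄╬─┄┄··█
·┄─░░┄┄╬··█
·╬╬░┄╬┄─··█
···──▲──··█
···┄╬░┄─··█
···╬──╬╬··█
··········█
··········█
███████████

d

░╬─█╬┄─··██
░─┄┄┄─┄··██
┄╬┄╬─┄┄··██
┄─░░┄┄╬┄·██
╬╬░┄╬┄──·██
··───▲─█·██
··┄╬░┄─┄·██
··╬──╬╬┄·██
·········██
·········██
███████████

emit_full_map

·····┄█┄╬
·····╬╬┄┄
·····┄┄╬┄
·····┄┄──
····┄┄┄┄─
···─┄──┄╬
··┄█┄█╬╬─
·─░──╬┄█─
█░┄───░┄█
┄┄───░░┄╬
┄┄─╬█╬─█·
┄┄┄█┄┄─··
┄░╬╬┄─···
░╬─█╬┄─··
░─┄┄┄─┄··
┄╬┄╬─┄┄··
┄─░░┄┄╬┄·
╬╬░┄╬┄──·
··───▲─█·
··┄╬░┄─┄·
··╬──╬╬┄·

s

░─┄┄┄─┄··██
┄╬┄╬─┄┄··██
┄─░░┄┄╬┄·██
╬╬░┄╬┄──·██
··─────█·██
··┄╬░▲─┄·██
··╬──╬╬┄·██
···░─╬┄─·██
·········██
███████████
███████████

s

┄╬┄╬─┄┄··██
┄─░░┄┄╬┄·██
╬╬░┄╬┄──·██
··─────█·██
··┄╬░┄─┄·██
··╬──▲╬┄·██
···░─╬┄─·██
···░┄█─┄·██
███████████
███████████
███████████

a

·┄╬┄╬─┄┄··█
·┄─░░┄┄╬┄·█
·╬╬░┄╬┄──·█
···─────█·█
···┄╬░┄─┄·█
···╬─▲╬╬┄·█
···┄░─╬┄─·█
···┄░┄█─┄·█
███████████
███████████
███████████

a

··┄╬┄╬─┄┄··
··┄─░░┄┄╬┄·
··╬╬░┄╬┄──·
···┄─────█·
···╬┄╬░┄─┄·
···┄╬▲─╬╬┄·
···░┄░─╬┄─·
···┄┄░┄█─┄·
███████████
███████████
███████████

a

···┄╬┄╬─┄┄·
···┄─░░┄┄╬┄
···╬╬░┄╬┄──
···─┄─────█
···┄╬┄╬░┄─┄
···┄┄▲──╬╬┄
···┄░┄░─╬┄─
···─┄┄░┄█─┄
███████████
███████████
███████████

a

····┄╬┄╬─┄┄
····┄─░░┄┄╬
····╬╬░┄╬┄─
···█─┄─────
···┄┄╬┄╬░┄─
···┄┄▲╬──╬╬
···╬┄░┄░─╬┄
···┄─┄┄░┄█─
███████████
███████████
███████████

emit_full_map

······┄█┄╬
······╬╬┄┄
······┄┄╬┄
······┄┄──
·····┄┄┄┄─
····─┄──┄╬
···┄█┄█╬╬─
··─░──╬┄█─
·█░┄───░┄█
·┄┄───░░┄╬
·┄┄─╬█╬─█·
·┄┄┄█┄┄─··
·┄░╬╬┄─···
·░╬─█╬┄─··
·░─┄┄┄─┄··
·┄╬┄╬─┄┄··
·┄─░░┄┄╬┄·
·╬╬░┄╬┄──·
█─┄─────█·
┄┄╬┄╬░┄─┄·
┄┄▲╬──╬╬┄·
╬┄░┄░─╬┄─·
┄─┄┄░┄█─┄·


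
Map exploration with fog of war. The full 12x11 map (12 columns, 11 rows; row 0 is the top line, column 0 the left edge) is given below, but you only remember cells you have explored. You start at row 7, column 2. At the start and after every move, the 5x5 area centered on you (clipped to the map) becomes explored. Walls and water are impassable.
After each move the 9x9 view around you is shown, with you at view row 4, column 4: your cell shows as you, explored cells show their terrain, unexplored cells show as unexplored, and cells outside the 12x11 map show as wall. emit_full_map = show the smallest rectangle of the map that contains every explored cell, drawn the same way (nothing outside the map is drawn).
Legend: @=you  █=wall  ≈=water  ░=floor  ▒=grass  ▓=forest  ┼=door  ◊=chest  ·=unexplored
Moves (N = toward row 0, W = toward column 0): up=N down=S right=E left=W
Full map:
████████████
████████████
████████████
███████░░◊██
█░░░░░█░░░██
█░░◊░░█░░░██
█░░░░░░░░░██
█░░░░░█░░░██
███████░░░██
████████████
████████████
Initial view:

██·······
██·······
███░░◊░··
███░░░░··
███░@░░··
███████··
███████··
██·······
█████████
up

██·······
██·······
███░░░░··
███░░◊░··
███░@░░··
███░░░░··
███████··
███████··
██·······

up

██·······
██·······
███████··
███░░░░··
███░@◊░··
███░░░░··
███░░░░··
███████··
███████··

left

███······
███······
████████·
████░░░░·
████@░◊░·
████░░░░·
████░░░░·
████████·
████████·

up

███······
███······
███████··
████████·
████@░░░·
████░░◊░·
████░░░░·
████░░░░·
████████·

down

███······
███████··
████████·
████░░░░·
████@░◊░·
████░░░░·
████░░░░·
████████·
████████·

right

██·······
██████···
███████··
███░░░░··
███░@◊░··
███░░░░··
███░░░░··
███████··
███████··

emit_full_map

████·
█████
█░░░░
█░@◊░
█░░░░
█░░░░
█████
█████

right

█········
█████····
███████··
██░░░░░··
██░░@░░··
██░░░░░··
██░░░░░··
██████···
██████···

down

█████····
███████··
██░░░░░··
██░░◊░░··
██░░@░░··
██░░░░░··
███████··
██████···
█········

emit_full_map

████··
██████
█░░░░░
█░░◊░░
█░░@░░
█░░░░░
██████
█████·


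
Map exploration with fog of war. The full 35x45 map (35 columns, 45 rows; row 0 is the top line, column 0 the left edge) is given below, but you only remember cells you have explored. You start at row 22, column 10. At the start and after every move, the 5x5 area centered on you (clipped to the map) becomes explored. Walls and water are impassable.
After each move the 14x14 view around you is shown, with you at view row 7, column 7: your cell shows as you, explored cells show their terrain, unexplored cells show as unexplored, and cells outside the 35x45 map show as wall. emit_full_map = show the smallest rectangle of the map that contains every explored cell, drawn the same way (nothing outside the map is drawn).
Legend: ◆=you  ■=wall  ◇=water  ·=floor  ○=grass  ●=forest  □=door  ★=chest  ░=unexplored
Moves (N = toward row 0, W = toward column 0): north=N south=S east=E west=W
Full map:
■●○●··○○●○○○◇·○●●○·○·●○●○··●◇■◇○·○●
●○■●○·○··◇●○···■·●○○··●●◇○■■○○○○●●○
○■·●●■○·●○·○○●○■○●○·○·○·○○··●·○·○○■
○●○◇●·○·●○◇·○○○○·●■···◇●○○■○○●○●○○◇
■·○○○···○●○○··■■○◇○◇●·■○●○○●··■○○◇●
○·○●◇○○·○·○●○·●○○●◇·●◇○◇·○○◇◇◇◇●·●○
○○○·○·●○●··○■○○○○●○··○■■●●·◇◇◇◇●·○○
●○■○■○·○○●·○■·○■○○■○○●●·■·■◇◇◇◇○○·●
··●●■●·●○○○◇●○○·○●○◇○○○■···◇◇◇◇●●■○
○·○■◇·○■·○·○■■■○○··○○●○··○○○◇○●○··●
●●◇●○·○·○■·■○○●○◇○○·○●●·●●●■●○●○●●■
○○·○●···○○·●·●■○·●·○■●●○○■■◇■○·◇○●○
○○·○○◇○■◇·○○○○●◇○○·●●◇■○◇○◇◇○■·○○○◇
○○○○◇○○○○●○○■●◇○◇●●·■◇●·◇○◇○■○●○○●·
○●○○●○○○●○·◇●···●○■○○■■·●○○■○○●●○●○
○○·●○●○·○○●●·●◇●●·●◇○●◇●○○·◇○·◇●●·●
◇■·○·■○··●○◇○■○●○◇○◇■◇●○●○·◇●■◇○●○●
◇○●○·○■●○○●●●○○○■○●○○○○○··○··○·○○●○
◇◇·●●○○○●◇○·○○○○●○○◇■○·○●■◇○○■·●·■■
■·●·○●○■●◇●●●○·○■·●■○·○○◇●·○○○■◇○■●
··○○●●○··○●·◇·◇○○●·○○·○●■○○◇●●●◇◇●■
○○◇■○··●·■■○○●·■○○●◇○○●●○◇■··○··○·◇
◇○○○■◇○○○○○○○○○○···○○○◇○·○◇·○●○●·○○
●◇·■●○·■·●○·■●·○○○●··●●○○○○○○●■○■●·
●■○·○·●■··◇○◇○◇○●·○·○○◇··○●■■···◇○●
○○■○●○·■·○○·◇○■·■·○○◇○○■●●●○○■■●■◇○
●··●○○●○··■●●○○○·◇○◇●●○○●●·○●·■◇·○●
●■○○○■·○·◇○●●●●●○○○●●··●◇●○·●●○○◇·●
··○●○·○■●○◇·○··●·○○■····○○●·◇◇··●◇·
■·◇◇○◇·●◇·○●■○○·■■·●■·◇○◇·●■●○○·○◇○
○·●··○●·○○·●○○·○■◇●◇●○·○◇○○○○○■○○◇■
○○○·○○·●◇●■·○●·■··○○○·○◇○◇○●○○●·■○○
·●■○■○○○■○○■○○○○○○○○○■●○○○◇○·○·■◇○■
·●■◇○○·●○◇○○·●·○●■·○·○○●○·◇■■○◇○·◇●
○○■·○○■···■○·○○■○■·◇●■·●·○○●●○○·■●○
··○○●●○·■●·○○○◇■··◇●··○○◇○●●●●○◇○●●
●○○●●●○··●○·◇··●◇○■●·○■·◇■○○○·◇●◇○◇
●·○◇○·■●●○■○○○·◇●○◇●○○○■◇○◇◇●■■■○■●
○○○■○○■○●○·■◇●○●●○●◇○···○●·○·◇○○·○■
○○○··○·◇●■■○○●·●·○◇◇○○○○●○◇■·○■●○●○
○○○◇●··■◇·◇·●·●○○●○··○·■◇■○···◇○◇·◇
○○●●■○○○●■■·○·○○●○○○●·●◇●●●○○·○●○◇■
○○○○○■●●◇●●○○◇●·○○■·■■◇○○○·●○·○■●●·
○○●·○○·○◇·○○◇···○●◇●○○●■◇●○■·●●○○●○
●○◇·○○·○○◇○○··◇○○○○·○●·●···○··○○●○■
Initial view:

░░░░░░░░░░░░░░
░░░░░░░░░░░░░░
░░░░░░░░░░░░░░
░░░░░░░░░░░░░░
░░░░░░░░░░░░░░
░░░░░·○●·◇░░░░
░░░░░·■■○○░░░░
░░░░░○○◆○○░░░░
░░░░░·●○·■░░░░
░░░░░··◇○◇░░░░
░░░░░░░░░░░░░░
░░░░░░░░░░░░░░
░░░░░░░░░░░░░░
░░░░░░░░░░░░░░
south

░░░░░░░░░░░░░░
░░░░░░░░░░░░░░
░░░░░░░░░░░░░░
░░░░░░░░░░░░░░
░░░░░·○●·◇░░░░
░░░░░·■■○○░░░░
░░░░░○○○○○░░░░
░░░░░·●◆·■░░░░
░░░░░··◇○◇░░░░
░░░░░·○○·◇░░░░
░░░░░░░░░░░░░░
░░░░░░░░░░░░░░
░░░░░░░░░░░░░░
░░░░░░░░░░░░░░

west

░░░░░░░░░░░░░░
░░░░░░░░░░░░░░
░░░░░░░░░░░░░░
░░░░░░░░░░░░░░
░░░░░░·○●·◇░░░
░░░░░●·■■○○░░░
░░░░░○○○○○○░░░
░░░░░■·◆○·■░░░
░░░░░■··◇○◇░░░
░░░░░■·○○·◇░░░
░░░░░░░░░░░░░░
░░░░░░░░░░░░░░
░░░░░░░░░░░░░░
░░░░░░░░░░░░░░

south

░░░░░░░░░░░░░░
░░░░░░░░░░░░░░
░░░░░░░░░░░░░░
░░░░░░·○●·◇░░░
░░░░░●·■■○○░░░
░░░░░○○○○○○░░░
░░░░░■·●○·■░░░
░░░░░■·◆◇○◇░░░
░░░░░■·○○·◇░░░
░░░░░○··■●░░░░
░░░░░░░░░░░░░░
░░░░░░░░░░░░░░
░░░░░░░░░░░░░░
░░░░░░░░░░░░░░

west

░░░░░░░░░░░░░░
░░░░░░░░░░░░░░
░░░░░░░░░░░░░░
░░░░░░░·○●·◇░░
░░░░░░●·■■○○░░
░░░░░○○○○○○○░░
░░░░░·■·●○·■░░
░░░░░●■◆·◇○◇░░
░░░░░·■·○○·◇░░
░░░░░●○··■●░░░
░░░░░░░░░░░░░░
░░░░░░░░░░░░░░
░░░░░░░░░░░░░░
░░░░░░░░░░░░░░

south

░░░░░░░░░░░░░░
░░░░░░░░░░░░░░
░░░░░░░·○●·◇░░
░░░░░░●·■■○○░░
░░░░░○○○○○○○░░
░░░░░·■·●○·■░░
░░░░░●■··◇○◇░░
░░░░░·■◆○○·◇░░
░░░░░●○··■●░░░
░░░░░·○·◇○░░░░
░░░░░░░░░░░░░░
░░░░░░░░░░░░░░
░░░░░░░░░░░░░░
░░░░░░░░░░░░░░

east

░░░░░░░░░░░░░░
░░░░░░░░░░░░░░
░░░░░░·○●·◇░░░
░░░░░●·■■○○░░░
░░░░○○○○○○○░░░
░░░░·■·●○·■░░░
░░░░●■··◇○◇░░░
░░░░·■·◆○·◇░░░
░░░░●○··■●░░░░
░░░░·○·◇○●░░░░
░░░░░░░░░░░░░░
░░░░░░░░░░░░░░
░░░░░░░░░░░░░░
░░░░░░░░░░░░░░

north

░░░░░░░░░░░░░░
░░░░░░░░░░░░░░
░░░░░░░░░░░░░░
░░░░░░·○●·◇░░░
░░░░░●·■■○○░░░
░░░░○○○○○○○░░░
░░░░·■·●○·■░░░
░░░░●■·◆◇○◇░░░
░░░░·■·○○·◇░░░
░░░░●○··■●░░░░
░░░░·○·◇○●░░░░
░░░░░░░░░░░░░░
░░░░░░░░░░░░░░
░░░░░░░░░░░░░░

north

░░░░░░░░░░░░░░
░░░░░░░░░░░░░░
░░░░░░░░░░░░░░
░░░░░░░░░░░░░░
░░░░░░·○●·◇░░░
░░░░░●·■■○○░░░
░░░░○○○○○○○░░░
░░░░·■·◆○·■░░░
░░░░●■··◇○◇░░░
░░░░·■·○○·◇░░░
░░░░●○··■●░░░░
░░░░·○·◇○●░░░░
░░░░░░░░░░░░░░
░░░░░░░░░░░░░░

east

░░░░░░░░░░░░░░
░░░░░░░░░░░░░░
░░░░░░░░░░░░░░
░░░░░░░░░░░░░░
░░░░░·○●·◇░░░░
░░░░●·■■○○░░░░
░░░○○○○○○○░░░░
░░░·■·●◆·■░░░░
░░░●■··◇○◇░░░░
░░░·■·○○·◇░░░░
░░░●○··■●░░░░░
░░░·○·◇○●░░░░░
░░░░░░░░░░░░░░
░░░░░░░░░░░░░░

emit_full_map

░░·○●·◇
░●·■■○○
○○○○○○○
·■·●◆·■
●■··◇○◇
·■·○○·◇
●○··■●░
·○·◇○●░

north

░░░░░░░░░░░░░░
░░░░░░░░░░░░░░
░░░░░░░░░░░░░░
░░░░░░░░░░░░░░
░░░░░░░░░░░░░░
░░░░░·○●·◇░░░░
░░░░●·■■○○░░░░
░░░○○○○◆○○░░░░
░░░·■·●○·■░░░░
░░░●■··◇○◇░░░░
░░░·■·○○·◇░░░░
░░░●○··■●░░░░░
░░░·○·◇○●░░░░░
░░░░░░░░░░░░░░

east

░░░░░░░░░░░░░░
░░░░░░░░░░░░░░
░░░░░░░░░░░░░░
░░░░░░░░░░░░░░
░░░░░░░░░░░░░░
░░░░·○●·◇·░░░░
░░░●·■■○○●░░░░
░░○○○○○◆○○░░░░
░░·■·●○·■●░░░░
░░●■··◇○◇○░░░░
░░·■·○○·◇░░░░░
░░●○··■●░░░░░░
░░·○·◇○●░░░░░░
░░░░░░░░░░░░░░

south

░░░░░░░░░░░░░░
░░░░░░░░░░░░░░
░░░░░░░░░░░░░░
░░░░░░░░░░░░░░
░░░░·○●·◇·░░░░
░░░●·■■○○●░░░░
░░○○○○○○○○░░░░
░░·■·●○◆■●░░░░
░░●■··◇○◇○░░░░
░░·■·○○·◇○░░░░
░░●○··■●░░░░░░
░░·○·◇○●░░░░░░
░░░░░░░░░░░░░░
░░░░░░░░░░░░░░

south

░░░░░░░░░░░░░░
░░░░░░░░░░░░░░
░░░░░░░░░░░░░░
░░░░·○●·◇·░░░░
░░░●·■■○○●░░░░
░░○○○○○○○○░░░░
░░·■·●○·■●░░░░
░░●■··◇◆◇○░░░░
░░·■·○○·◇○░░░░
░░●○··■●●○░░░░
░░·○·◇○●░░░░░░
░░░░░░░░░░░░░░
░░░░░░░░░░░░░░
░░░░░░░░░░░░░░

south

░░░░░░░░░░░░░░
░░░░░░░░░░░░░░
░░░░·○●·◇·░░░░
░░░●·■■○○●░░░░
░░○○○○○○○○░░░░
░░·■·●○·■●░░░░
░░●■··◇○◇○░░░░
░░·■·○○◆◇○░░░░
░░●○··■●●○░░░░
░░·○·◇○●●●░░░░
░░░░░░░░░░░░░░
░░░░░░░░░░░░░░
░░░░░░░░░░░░░░
░░░░░░░░░░░░░░

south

░░░░░░░░░░░░░░
░░░░·○●·◇·░░░░
░░░●·■■○○●░░░░
░░○○○○○○○○░░░░
░░·■·●○·■●░░░░
░░●■··◇○◇○░░░░
░░·■·○○·◇○░░░░
░░●○··■◆●○░░░░
░░·○·◇○●●●░░░░
░░░░░○◇·○·░░░░
░░░░░░░░░░░░░░
░░░░░░░░░░░░░░
░░░░░░░░░░░░░░
░░░░░░░░░░░░░░

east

░░░░░░░░░░░░░░
░░░·○●·◇·░░░░░
░░●·■■○○●░░░░░
░○○○○○○○○░░░░░
░·■·●○·■●░░░░░
░●■··◇○◇○◇░░░░
░·■·○○·◇○■░░░░
░●○··■●◆○○░░░░
░·○·◇○●●●●░░░░
░░░░○◇·○··░░░░
░░░░░░░░░░░░░░
░░░░░░░░░░░░░░
░░░░░░░░░░░░░░
░░░░░░░░░░░░░░

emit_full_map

░░·○●·◇·░
░●·■■○○●░
○○○○○○○○░
·■·●○·■●░
●■··◇○◇○◇
·■·○○·◇○■
●○··■●◆○○
·○·◇○●●●●
░░░○◇·○··


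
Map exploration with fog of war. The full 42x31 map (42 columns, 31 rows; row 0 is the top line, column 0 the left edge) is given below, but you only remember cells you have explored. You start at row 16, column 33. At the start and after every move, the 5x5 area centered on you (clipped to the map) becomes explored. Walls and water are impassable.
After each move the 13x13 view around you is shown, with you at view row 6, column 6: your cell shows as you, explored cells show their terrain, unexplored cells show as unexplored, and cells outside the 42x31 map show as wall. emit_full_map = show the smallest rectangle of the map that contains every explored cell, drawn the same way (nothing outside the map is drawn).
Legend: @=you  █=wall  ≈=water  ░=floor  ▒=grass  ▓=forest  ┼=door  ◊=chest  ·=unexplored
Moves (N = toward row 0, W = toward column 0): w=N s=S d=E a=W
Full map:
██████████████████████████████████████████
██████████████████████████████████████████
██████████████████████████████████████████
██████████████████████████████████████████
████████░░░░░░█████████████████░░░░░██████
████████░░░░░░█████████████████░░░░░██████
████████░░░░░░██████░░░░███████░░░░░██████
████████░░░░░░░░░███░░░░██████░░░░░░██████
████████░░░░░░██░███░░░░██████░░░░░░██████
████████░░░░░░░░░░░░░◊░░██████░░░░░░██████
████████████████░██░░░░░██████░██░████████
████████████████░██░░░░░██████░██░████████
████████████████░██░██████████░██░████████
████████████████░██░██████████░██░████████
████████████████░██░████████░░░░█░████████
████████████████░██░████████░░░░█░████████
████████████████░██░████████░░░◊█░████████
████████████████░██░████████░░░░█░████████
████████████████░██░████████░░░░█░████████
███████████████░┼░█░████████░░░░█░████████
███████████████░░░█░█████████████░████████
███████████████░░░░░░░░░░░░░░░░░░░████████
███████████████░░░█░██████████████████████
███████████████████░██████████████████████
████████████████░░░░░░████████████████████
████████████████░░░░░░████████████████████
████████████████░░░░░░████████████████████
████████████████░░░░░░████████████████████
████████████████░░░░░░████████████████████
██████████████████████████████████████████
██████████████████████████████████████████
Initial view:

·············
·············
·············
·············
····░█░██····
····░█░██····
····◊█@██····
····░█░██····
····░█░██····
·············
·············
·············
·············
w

·············
·············
·············
·············
····██░██····
····░█░██····
····░█@██····
····◊█░██····
····░█░██····
····░█░██····
·············
·············
·············

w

·············
·············
·············
·············
····██░██····
····██░██····
····░█@██····
····░█░██····
····◊█░██····
····░█░██····
····░█░██····
·············
·············

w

·············
·············
·············
·············
····██░██····
····██░██····
····██@██····
····░█░██····
····░█░██····
····◊█░██····
····░█░██····
····░█░██····
·············

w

·············
·············
·············
·············
····██░██····
····██░██····
····██@██····
····██░██····
····░█░██····
····░█░██····
····◊█░██····
····░█░██····
····░█░██····

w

·············
·············
·············
·············
····░░░░░····
····██░██····
····██@██····
····██░██····
····██░██····
····░█░██····
····░█░██····
····◊█░██····
····░█░██····

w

·············
·············
·············
·············
····░░░░░····
····░░░░░····
····██@██····
····██░██····
····██░██····
····██░██····
····░█░██····
····░█░██····
····◊█░██····

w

·············
·············
·············
·············
····░░░░░····
····░░░░░····
····░░@░░····
····██░██····
····██░██····
····██░██····
····██░██····
····░█░██····
····░█░██····

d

·············
·············
·············
·············
···░░░░░█····
···░░░░░█····
···░░░@░█····
···██░███····
···██░███····
···██░██·····
···██░██·····
···░█░██·····
···░█░██·····

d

·············
·············
·············
·············
··░░░░░██····
··░░░░░██····
··░░░░@██····
··██░████····
··██░████····
··██░██······
··██░██······
··░█░██······
··░█░██······

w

·············
·············
·············
·············
····░░░██····
··░░░░░██····
··░░░░@██····
··░░░░░██····
··██░████····
··██░████····
··██░██······
··██░██······
··░█░██······

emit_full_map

··░░░██
░░░░░██
░░░░@██
░░░░░██
██░████
██░████
██░██··
██░██··
░█░██··
░█░██··
◊█░██··
░█░██··
░█░██··

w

·············
·············
·············
·············
····░░░██····
····░░░██····
··░░░░@██····
··░░░░░██····
··░░░░░██····
··██░████····
··██░████····
··██░██······
··██░██······

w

·············
·············
·············
·············
····░░░██····
····░░░██····
····░░@██····
··░░░░░██····
··░░░░░██····
··░░░░░██····
··██░████····
··██░████····
··██░██······

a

·············
·············
·············
·············
····░░░░██···
····░░░░██···
····░░@░██···
···░░░░░██···
···░░░░░██···
···░░░░░██···
···██░████···
···██░████···
···██░██·····

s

·············
·············
·············
····░░░░██···
····░░░░██···
····░░░░██···
···░░░@░██···
···░░░░░██···
···░░░░░██···
···██░████···
···██░████···
···██░██·····
···██░██·····

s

·············
·············
····░░░░██···
····░░░░██···
····░░░░██···
···░░░░░██···
···░░░@░██···
···░░░░░██···
···██░████···
···██░████···
···██░██·····
···██░██·····
···░█░██·····

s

·············
····░░░░██···
····░░░░██···
····░░░░██···
···░░░░░██···
···░░░░░██···
···░░░@░██···
···██░████···
···██░████···
···██░██·····
···██░██·····
···░█░██·····
···░█░██·····

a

·············
·····░░░░██··
·····░░░░██··
·····░░░░██··
····░░░░░██··
····░░░░░██··
····░░@░░██··
····██░████··
····██░████··
····██░██····
····██░██····
····░█░██····
····░█░██····

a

·············
······░░░░██·
······░░░░██·
······░░░░██·
····░░░░░░██·
····░░░░░░██·
····░░@░░░██·
····░██░████·
····░██░████·
·····██░██···
·····██░██···
·····░█░██···
·····░█░██···

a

·············
·······░░░░██
·······░░░░██
·······░░░░██
····█░░░░░░██
····█░░░░░░██
····█░@░░░░██
····█░██░████
····█░██░████
······██░██··
······██░██··
······░█░██··
······░█░██··

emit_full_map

···░░░░██
···░░░░██
···░░░░██
█░░░░░░██
█░░░░░░██
█░@░░░░██
█░██░████
█░██░████
··██░██··
··██░██··
··░█░██··
··░█░██··
··◊█░██··
··░█░██··
··░█░██··

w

·············
·············
·······░░░░██
·······░░░░██
····██░░░░░██
····█░░░░░░██
····█░@░░░░██
····█░░░░░░██
····█░██░████
····█░██░████
······██░██··
······██░██··
······░█░██··

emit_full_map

···░░░░██
···░░░░██
██░░░░░██
█░░░░░░██
█░@░░░░██
█░░░░░░██
█░██░████
█░██░████
··██░██··
··██░██··
··░█░██··
··░█░██··
··◊█░██··
··░█░██··
··░█░██··
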